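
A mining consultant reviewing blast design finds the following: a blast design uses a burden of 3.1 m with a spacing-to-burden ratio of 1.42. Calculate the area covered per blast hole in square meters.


13.6462 m^2

First, find the spacing:
Spacing = burden * ratio = 3.1 * 1.42
= 4.402 m
Then, calculate the area:
Area = burden * spacing = 3.1 * 4.402
= 13.6462 m^2


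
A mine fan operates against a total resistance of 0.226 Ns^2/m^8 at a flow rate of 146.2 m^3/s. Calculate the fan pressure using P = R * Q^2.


Compute Q^2:
Q^2 = 146.2^2 = 21374.44
Compute pressure:
P = R * Q^2 = 0.226 * 21374.44
= 4830.6234 Pa

4830.6234 Pa


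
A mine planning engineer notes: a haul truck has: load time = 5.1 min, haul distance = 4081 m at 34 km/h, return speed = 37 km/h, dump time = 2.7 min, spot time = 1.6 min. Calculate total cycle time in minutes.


23.2196 min

Convert haul speed to m/min: 34 * 1000/60 = 566.6666667 m/min
Haul time = 4081 / 566.6666667 = 7.201764706 min
Convert return speed to m/min: 37 * 1000/60 = 616.6666667 m/min
Return time = 4081 / 616.6666667 = 6.617837838 min
Total cycle time:
= 5.1 + 7.201764706 + 2.7 + 6.617837838 + 1.6
= 23.2196 min


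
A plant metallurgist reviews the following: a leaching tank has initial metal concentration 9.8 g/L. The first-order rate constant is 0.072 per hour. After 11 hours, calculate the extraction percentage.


Compute the exponent:
-k * t = -0.072 * 11 = -0.792
Remaining concentration:
C = 9.8 * exp(-0.792)
= 9.8 * 0.4529380128
= 4.438792525 g/L
Extracted = 9.8 - 4.438792525 = 5.361207475 g/L
Extraction % = 5.361207475 / 9.8 * 100
= 54.7062%

54.7062%


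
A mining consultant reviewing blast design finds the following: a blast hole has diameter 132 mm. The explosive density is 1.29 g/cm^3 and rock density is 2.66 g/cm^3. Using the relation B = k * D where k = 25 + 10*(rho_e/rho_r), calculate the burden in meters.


3.9402 m

First, compute k:
rho_e / rho_r = 1.29 / 2.66 = 0.484962406
k = 25 + 10 * 0.484962406 = 29.84962406
Then, compute burden:
B = k * D / 1000 = 29.84962406 * 132 / 1000
= 3940.150376 / 1000
= 3.9402 m


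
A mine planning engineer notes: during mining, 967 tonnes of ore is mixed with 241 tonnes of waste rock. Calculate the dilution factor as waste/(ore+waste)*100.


Total material = ore + waste
= 967 + 241 = 1208 tonnes
Dilution = waste / total * 100
= 241 / 1208 * 100
= 0.1995033113 * 100
= 19.9503%

19.9503%


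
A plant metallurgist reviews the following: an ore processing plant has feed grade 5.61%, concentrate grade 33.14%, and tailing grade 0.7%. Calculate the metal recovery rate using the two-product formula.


Using the two-product formula:
R = 100 * c * (f - t) / (f * (c - t))
Numerator = 100 * 33.14 * (5.61 - 0.7)
= 100 * 33.14 * 4.91
= 16271.74
Denominator = 5.61 * (33.14 - 0.7)
= 5.61 * 32.44
= 181.9884
R = 16271.74 / 181.9884
= 89.4109%

89.4109%


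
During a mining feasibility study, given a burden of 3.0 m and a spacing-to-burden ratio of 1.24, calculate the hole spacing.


Spacing = burden * ratio
= 3.0 * 1.24
= 3.72 m

3.72 m


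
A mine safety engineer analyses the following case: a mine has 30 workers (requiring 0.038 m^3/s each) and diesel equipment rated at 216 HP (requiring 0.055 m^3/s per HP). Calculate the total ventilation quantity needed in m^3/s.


13.02 m^3/s

Airflow for workers:
Q_people = 30 * 0.038 = 1.14 m^3/s
Airflow for diesel equipment:
Q_diesel = 216 * 0.055 = 11.88 m^3/s
Total ventilation:
Q_total = 1.14 + 11.88
= 13.02 m^3/s


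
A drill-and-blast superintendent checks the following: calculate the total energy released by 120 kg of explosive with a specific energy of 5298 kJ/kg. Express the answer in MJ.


Energy = mass * specific_energy / 1000
= 120 * 5298 / 1000
= 635760 / 1000
= 635.76 MJ

635.76 MJ


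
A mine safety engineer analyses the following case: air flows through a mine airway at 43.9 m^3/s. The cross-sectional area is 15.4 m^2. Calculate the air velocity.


2.8506 m/s

Velocity = flow rate / cross-sectional area
= 43.9 / 15.4
= 2.8506 m/s


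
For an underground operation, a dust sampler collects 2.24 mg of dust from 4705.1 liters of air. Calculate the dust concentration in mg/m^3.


0.4761 mg/m^3

Convert liters to m^3: 1 m^3 = 1000 L
Concentration = mass / volume * 1000
= 2.24 / 4705.1 * 1000
= 0.0004760791482 * 1000
= 0.4761 mg/m^3


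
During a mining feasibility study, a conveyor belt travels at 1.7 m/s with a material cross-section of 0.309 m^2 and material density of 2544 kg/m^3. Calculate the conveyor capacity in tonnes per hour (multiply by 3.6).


4810.9075 t/h

Volumetric flow = speed * area
= 1.7 * 0.309 = 0.5253 m^3/s
Mass flow = volumetric * density
= 0.5253 * 2544 = 1336.3632 kg/s
Convert to t/h: multiply by 3.6
Capacity = 1336.3632 * 3.6
= 4810.9075 t/h


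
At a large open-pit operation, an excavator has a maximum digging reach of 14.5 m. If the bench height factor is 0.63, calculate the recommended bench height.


9.135 m

Bench height = reach * factor
= 14.5 * 0.63
= 9.135 m


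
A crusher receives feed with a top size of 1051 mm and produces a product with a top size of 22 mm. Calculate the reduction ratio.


Reduction ratio = feed size / product size
= 1051 / 22
= 47.7727

47.7727


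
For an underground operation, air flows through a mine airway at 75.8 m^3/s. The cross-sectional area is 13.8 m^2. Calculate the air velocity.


5.4928 m/s

Velocity = flow rate / cross-sectional area
= 75.8 / 13.8
= 5.4928 m/s


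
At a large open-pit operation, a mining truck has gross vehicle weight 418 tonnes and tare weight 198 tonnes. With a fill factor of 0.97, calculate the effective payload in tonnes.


Maximum payload = gross - tare
= 418 - 198 = 220 tonnes
Effective payload = max payload * fill factor
= 220 * 0.97
= 213.4 tonnes

213.4 tonnes


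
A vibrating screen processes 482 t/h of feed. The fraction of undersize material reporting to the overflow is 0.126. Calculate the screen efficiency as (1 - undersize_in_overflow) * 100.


87.4%

Screen efficiency = (1 - fraction of undersize in overflow) * 100
= (1 - 0.126) * 100
= 0.874 * 100
= 87.4%


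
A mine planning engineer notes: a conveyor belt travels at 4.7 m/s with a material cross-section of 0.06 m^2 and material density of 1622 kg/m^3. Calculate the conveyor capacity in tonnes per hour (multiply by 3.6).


1646.6544 t/h

Volumetric flow = speed * area
= 4.7 * 0.06 = 0.282 m^3/s
Mass flow = volumetric * density
= 0.282 * 1622 = 457.404 kg/s
Convert to t/h: multiply by 3.6
Capacity = 457.404 * 3.6
= 1646.6544 t/h


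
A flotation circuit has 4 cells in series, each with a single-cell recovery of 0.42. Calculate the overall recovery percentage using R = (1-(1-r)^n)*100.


Complement of single-cell recovery:
1 - r = 1 - 0.42 = 0.58
Raise to power n:
(1 - r)^4 = 0.58^4 = 0.11316496
Overall recovery:
R = (1 - 0.11316496) * 100
= 88.6835%

88.6835%


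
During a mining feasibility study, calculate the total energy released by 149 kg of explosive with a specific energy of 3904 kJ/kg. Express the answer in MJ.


Energy = mass * specific_energy / 1000
= 149 * 3904 / 1000
= 581696 / 1000
= 581.696 MJ

581.696 MJ


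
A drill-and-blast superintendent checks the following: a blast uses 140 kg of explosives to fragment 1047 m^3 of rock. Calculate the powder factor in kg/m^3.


Powder factor = explosive mass / rock volume
= 140 / 1047
= 0.1337 kg/m^3

0.1337 kg/m^3


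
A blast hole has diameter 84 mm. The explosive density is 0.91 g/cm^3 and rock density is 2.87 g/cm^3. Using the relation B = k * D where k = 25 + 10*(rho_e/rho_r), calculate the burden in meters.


First, compute k:
rho_e / rho_r = 0.91 / 2.87 = 0.3170731707
k = 25 + 10 * 0.3170731707 = 28.17073171
Then, compute burden:
B = k * D / 1000 = 28.17073171 * 84 / 1000
= 2366.341463 / 1000
= 2.3663 m

2.3663 m


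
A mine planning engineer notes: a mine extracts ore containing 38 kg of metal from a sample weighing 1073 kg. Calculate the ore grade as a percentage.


3.5415%

Ore grade = (metal mass / ore mass) * 100
= (38 / 1073) * 100
= 0.03541472507 * 100
= 3.5415%


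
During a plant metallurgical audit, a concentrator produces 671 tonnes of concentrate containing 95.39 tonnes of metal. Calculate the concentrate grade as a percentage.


14.2161%

Grade = (metal in concentrate / concentrate mass) * 100
= (95.39 / 671) * 100
= 0.1421609538 * 100
= 14.2161%


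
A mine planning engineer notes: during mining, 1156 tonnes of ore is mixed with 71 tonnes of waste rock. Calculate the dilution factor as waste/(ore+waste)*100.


5.7865%

Total material = ore + waste
= 1156 + 71 = 1227 tonnes
Dilution = waste / total * 100
= 71 / 1227 * 100
= 0.05786471068 * 100
= 5.7865%


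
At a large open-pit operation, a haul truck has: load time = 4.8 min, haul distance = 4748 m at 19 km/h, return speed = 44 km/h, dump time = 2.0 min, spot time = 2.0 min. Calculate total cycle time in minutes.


Convert haul speed to m/min: 19 * 1000/60 = 316.6666667 m/min
Haul time = 4748 / 316.6666667 = 14.99368421 min
Convert return speed to m/min: 44 * 1000/60 = 733.3333333 m/min
Return time = 4748 / 733.3333333 = 6.474545455 min
Total cycle time:
= 4.8 + 14.99368421 + 2.0 + 6.474545455 + 2.0
= 30.2682 min

30.2682 min


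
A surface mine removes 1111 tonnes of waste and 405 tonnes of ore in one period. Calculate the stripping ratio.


2.7432

Stripping ratio = waste tonnage / ore tonnage
= 1111 / 405
= 2.7432


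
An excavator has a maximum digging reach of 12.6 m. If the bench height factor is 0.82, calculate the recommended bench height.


10.332 m

Bench height = reach * factor
= 12.6 * 0.82
= 10.332 m


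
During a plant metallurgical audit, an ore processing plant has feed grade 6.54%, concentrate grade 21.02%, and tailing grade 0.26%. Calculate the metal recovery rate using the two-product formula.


Using the two-product formula:
R = 100 * c * (f - t) / (f * (c - t))
Numerator = 100 * 21.02 * (6.54 - 0.26)
= 100 * 21.02 * 6.28
= 13200.56
Denominator = 6.54 * (21.02 - 0.26)
= 6.54 * 20.76
= 135.7704
R = 13200.56 / 135.7704
= 97.2271%

97.2271%


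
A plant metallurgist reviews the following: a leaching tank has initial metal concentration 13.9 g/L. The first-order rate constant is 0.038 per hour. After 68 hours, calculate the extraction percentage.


92.4528%

Compute the exponent:
-k * t = -0.038 * 68 = -2.584
Remaining concentration:
C = 13.9 * exp(-2.584)
= 13.9 * 0.07547151339
= 1.049054036 g/L
Extracted = 13.9 - 1.049054036 = 12.85094596 g/L
Extraction % = 12.85094596 / 13.9 * 100
= 92.4528%


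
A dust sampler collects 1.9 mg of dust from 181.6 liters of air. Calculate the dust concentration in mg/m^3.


Convert liters to m^3: 1 m^3 = 1000 L
Concentration = mass / volume * 1000
= 1.9 / 181.6 * 1000
= 0.01046255507 * 1000
= 10.4626 mg/m^3

10.4626 mg/m^3


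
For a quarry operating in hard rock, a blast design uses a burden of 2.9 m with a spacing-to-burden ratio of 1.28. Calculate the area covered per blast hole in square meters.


First, find the spacing:
Spacing = burden * ratio = 2.9 * 1.28
= 3.712 m
Then, calculate the area:
Area = burden * spacing = 2.9 * 3.712
= 10.7648 m^2

10.7648 m^2


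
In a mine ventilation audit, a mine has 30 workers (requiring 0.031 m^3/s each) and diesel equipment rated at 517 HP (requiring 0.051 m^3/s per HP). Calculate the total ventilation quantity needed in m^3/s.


27.297 m^3/s

Airflow for workers:
Q_people = 30 * 0.031 = 0.93 m^3/s
Airflow for diesel equipment:
Q_diesel = 517 * 0.051 = 26.367 m^3/s
Total ventilation:
Q_total = 0.93 + 26.367
= 27.297 m^3/s


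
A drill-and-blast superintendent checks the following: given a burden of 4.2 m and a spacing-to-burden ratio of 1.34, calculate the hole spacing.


Spacing = burden * ratio
= 4.2 * 1.34
= 5.628 m

5.628 m


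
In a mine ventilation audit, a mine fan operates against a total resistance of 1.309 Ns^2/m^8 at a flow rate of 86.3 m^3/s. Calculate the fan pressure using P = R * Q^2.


Compute Q^2:
Q^2 = 86.3^2 = 7447.69
Compute pressure:
P = R * Q^2 = 1.309 * 7447.69
= 9749.0262 Pa

9749.0262 Pa


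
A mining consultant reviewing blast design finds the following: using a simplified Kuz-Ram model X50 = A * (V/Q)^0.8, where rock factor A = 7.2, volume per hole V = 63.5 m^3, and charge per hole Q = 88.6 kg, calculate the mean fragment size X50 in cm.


5.5157 cm

Compute V/Q:
V/Q = 63.5 / 88.6 = 0.7167042889
Raise to the power 0.8:
(V/Q)^0.8 = 0.7167042889^0.8 = 0.7660762575
Multiply by A:
X50 = 7.2 * 0.7660762575
= 5.5157 cm


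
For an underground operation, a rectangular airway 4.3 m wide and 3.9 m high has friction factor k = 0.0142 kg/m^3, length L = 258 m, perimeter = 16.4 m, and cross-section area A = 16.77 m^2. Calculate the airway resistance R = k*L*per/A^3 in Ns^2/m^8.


0.0127 Ns^2/m^8

Compute the numerator:
k * L * per = 0.0142 * 258 * 16.4
= 60.08304
Compute the denominator:
A^3 = 16.77^3 = 4716.275733
Resistance:
R = 60.08304 / 4716.275733
= 0.0127 Ns^2/m^8


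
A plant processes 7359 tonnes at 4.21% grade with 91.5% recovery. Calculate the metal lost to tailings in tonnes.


26.3342 tonnes

Total metal in feed:
= 7359 * 4.21 / 100 = 309.8139 tonnes
Metal recovered:
= 309.8139 * 91.5 / 100 = 283.4797185 tonnes
Metal lost to tailings:
= 309.8139 - 283.4797185
= 26.3342 tonnes


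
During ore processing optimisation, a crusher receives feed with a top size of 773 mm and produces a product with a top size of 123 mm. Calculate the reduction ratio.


6.2846

Reduction ratio = feed size / product size
= 773 / 123
= 6.2846


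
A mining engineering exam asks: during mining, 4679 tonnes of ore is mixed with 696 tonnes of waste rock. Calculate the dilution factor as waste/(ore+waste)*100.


12.9488%

Total material = ore + waste
= 4679 + 696 = 5375 tonnes
Dilution = waste / total * 100
= 696 / 5375 * 100
= 0.1294883721 * 100
= 12.9488%


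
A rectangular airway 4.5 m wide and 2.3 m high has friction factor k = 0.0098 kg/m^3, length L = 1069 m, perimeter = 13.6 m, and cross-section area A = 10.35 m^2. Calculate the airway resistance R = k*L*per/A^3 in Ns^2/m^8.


0.1285 Ns^2/m^8

Compute the numerator:
k * L * per = 0.0098 * 1069 * 13.6
= 142.47632
Compute the denominator:
A^3 = 10.35^3 = 1108.717875
Resistance:
R = 142.47632 / 1108.717875
= 0.1285 Ns^2/m^8


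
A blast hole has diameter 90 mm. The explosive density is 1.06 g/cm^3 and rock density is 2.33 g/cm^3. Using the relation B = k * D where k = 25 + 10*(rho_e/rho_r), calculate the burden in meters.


First, compute k:
rho_e / rho_r = 1.06 / 2.33 = 0.4549356223
k = 25 + 10 * 0.4549356223 = 29.54935622
Then, compute burden:
B = k * D / 1000 = 29.54935622 * 90 / 1000
= 2659.44206 / 1000
= 2.6594 m

2.6594 m


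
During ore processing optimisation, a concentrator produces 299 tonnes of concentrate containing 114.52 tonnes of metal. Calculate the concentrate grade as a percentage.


Grade = (metal in concentrate / concentrate mass) * 100
= (114.52 / 299) * 100
= 0.3830100334 * 100
= 38.301%

38.301%


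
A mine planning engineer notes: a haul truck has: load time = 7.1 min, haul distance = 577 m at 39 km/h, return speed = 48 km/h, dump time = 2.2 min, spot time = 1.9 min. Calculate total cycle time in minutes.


Convert haul speed to m/min: 39 * 1000/60 = 650 m/min
Haul time = 577 / 650 = 0.8876923077 min
Convert return speed to m/min: 48 * 1000/60 = 800 m/min
Return time = 577 / 800 = 0.72125 min
Total cycle time:
= 7.1 + 0.8876923077 + 2.2 + 0.72125 + 1.9
= 12.8089 min

12.8089 min


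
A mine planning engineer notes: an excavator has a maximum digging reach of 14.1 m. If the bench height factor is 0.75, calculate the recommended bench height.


Bench height = reach * factor
= 14.1 * 0.75
= 10.575 m

10.575 m


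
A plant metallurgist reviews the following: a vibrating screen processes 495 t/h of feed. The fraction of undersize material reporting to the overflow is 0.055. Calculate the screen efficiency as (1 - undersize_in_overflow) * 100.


Screen efficiency = (1 - fraction of undersize in overflow) * 100
= (1 - 0.055) * 100
= 0.945 * 100
= 94.5%

94.5%


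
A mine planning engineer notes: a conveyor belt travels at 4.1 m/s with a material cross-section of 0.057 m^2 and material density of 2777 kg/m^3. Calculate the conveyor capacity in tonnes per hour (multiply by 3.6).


2336.3456 t/h

Volumetric flow = speed * area
= 4.1 * 0.057 = 0.2337 m^3/s
Mass flow = volumetric * density
= 0.2337 * 2777 = 648.9849 kg/s
Convert to t/h: multiply by 3.6
Capacity = 648.9849 * 3.6
= 2336.3456 t/h


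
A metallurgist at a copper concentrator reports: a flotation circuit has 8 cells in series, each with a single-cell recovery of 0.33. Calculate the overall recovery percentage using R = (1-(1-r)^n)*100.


95.9393%

Complement of single-cell recovery:
1 - r = 1 - 0.33 = 0.67
Raise to power n:
(1 - r)^8 = 0.67^8 = 0.04060676776
Overall recovery:
R = (1 - 0.04060676776) * 100
= 95.9393%


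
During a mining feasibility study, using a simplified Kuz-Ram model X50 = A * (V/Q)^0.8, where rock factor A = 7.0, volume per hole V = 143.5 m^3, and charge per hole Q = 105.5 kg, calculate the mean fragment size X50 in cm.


Compute V/Q:
V/Q = 143.5 / 105.5 = 1.360189573
Raise to the power 0.8:
(V/Q)^0.8 = 1.360189573^0.8 = 1.279026531
Multiply by A:
X50 = 7.0 * 1.279026531
= 8.9532 cm

8.9532 cm


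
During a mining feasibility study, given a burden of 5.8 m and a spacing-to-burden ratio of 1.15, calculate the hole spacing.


Spacing = burden * ratio
= 5.8 * 1.15
= 6.67 m

6.67 m


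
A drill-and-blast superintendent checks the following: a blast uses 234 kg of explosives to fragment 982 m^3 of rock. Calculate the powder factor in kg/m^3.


Powder factor = explosive mass / rock volume
= 234 / 982
= 0.2383 kg/m^3

0.2383 kg/m^3


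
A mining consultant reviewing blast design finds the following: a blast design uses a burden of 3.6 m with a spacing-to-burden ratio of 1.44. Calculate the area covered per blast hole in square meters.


First, find the spacing:
Spacing = burden * ratio = 3.6 * 1.44
= 5.184 m
Then, calculate the area:
Area = burden * spacing = 3.6 * 5.184
= 18.6624 m^2

18.6624 m^2


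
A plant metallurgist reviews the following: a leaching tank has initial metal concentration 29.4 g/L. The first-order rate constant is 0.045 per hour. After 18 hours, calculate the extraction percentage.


Compute the exponent:
-k * t = -0.045 * 18 = -0.81
Remaining concentration:
C = 29.4 * exp(-0.81)
= 29.4 * 0.4448580662
= 13.07882715 g/L
Extracted = 29.4 - 13.07882715 = 16.32117285 g/L
Extraction % = 16.32117285 / 29.4 * 100
= 55.5142%

55.5142%


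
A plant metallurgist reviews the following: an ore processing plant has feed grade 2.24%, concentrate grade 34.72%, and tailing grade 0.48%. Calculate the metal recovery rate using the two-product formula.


79.6729%

Using the two-product formula:
R = 100 * c * (f - t) / (f * (c - t))
Numerator = 100 * 34.72 * (2.24 - 0.48)
= 100 * 34.72 * 1.76
= 6110.72
Denominator = 2.24 * (34.72 - 0.48)
= 2.24 * 34.24
= 76.6976
R = 6110.72 / 76.6976
= 79.6729%


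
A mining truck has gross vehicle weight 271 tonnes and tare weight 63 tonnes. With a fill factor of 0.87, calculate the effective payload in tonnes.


Maximum payload = gross - tare
= 271 - 63 = 208 tonnes
Effective payload = max payload * fill factor
= 208 * 0.87
= 180.96 tonnes

180.96 tonnes


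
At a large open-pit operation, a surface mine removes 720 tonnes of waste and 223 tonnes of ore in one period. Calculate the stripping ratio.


Stripping ratio = waste tonnage / ore tonnage
= 720 / 223
= 3.2287

3.2287


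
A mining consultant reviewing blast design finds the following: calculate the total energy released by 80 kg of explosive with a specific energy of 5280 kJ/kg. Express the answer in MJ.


422.4 MJ

Energy = mass * specific_energy / 1000
= 80 * 5280 / 1000
= 422400 / 1000
= 422.4 MJ


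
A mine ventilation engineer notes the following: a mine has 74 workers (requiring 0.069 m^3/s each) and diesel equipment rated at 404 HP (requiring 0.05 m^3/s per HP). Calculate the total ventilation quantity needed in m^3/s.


Airflow for workers:
Q_people = 74 * 0.069 = 5.106 m^3/s
Airflow for diesel equipment:
Q_diesel = 404 * 0.05 = 20.2 m^3/s
Total ventilation:
Q_total = 5.106 + 20.2
= 25.306 m^3/s

25.306 m^3/s


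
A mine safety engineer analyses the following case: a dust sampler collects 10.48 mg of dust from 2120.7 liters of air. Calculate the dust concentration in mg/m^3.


Convert liters to m^3: 1 m^3 = 1000 L
Concentration = mass / volume * 1000
= 10.48 / 2120.7 * 1000
= 0.004941764512 * 1000
= 4.9418 mg/m^3

4.9418 mg/m^3


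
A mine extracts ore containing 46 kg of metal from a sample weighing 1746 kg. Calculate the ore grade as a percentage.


2.6346%

Ore grade = (metal mass / ore mass) * 100
= (46 / 1746) * 100
= 0.02634593356 * 100
= 2.6346%


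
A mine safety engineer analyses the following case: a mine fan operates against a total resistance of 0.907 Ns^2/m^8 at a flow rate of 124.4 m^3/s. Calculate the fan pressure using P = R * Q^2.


14036.1515 Pa

Compute Q^2:
Q^2 = 124.4^2 = 15475.36
Compute pressure:
P = R * Q^2 = 0.907 * 15475.36
= 14036.1515 Pa


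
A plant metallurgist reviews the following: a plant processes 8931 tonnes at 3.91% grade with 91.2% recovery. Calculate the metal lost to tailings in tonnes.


30.7298 tonnes

Total metal in feed:
= 8931 * 3.91 / 100 = 349.2021 tonnes
Metal recovered:
= 349.2021 * 91.2 / 100 = 318.4723152 tonnes
Metal lost to tailings:
= 349.2021 - 318.4723152
= 30.7298 tonnes


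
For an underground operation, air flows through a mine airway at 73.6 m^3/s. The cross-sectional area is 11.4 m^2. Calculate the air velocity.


Velocity = flow rate / cross-sectional area
= 73.6 / 11.4
= 6.4561 m/s

6.4561 m/s


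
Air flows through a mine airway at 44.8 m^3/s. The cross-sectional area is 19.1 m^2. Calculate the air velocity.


Velocity = flow rate / cross-sectional area
= 44.8 / 19.1
= 2.3455 m/s

2.3455 m/s


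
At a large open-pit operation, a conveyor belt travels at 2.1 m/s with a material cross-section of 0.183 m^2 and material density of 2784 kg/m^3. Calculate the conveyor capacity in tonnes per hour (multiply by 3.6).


Volumetric flow = speed * area
= 2.1 * 0.183 = 0.3843 m^3/s
Mass flow = volumetric * density
= 0.3843 * 2784 = 1069.8912 kg/s
Convert to t/h: multiply by 3.6
Capacity = 1069.8912 * 3.6
= 3851.6083 t/h

3851.6083 t/h


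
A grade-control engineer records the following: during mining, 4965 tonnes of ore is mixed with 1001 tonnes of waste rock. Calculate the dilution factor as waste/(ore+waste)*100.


16.7784%

Total material = ore + waste
= 4965 + 1001 = 5966 tonnes
Dilution = waste / total * 100
= 1001 / 5966 * 100
= 0.16778411 * 100
= 16.7784%


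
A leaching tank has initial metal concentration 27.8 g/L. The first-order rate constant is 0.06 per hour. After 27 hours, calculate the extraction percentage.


80.2101%

Compute the exponent:
-k * t = -0.06 * 27 = -1.62
Remaining concentration:
C = 27.8 * exp(-1.62)
= 27.8 * 0.1978986991
= 5.501583835 g/L
Extracted = 27.8 - 5.501583835 = 22.29841617 g/L
Extraction % = 22.29841617 / 27.8 * 100
= 80.2101%


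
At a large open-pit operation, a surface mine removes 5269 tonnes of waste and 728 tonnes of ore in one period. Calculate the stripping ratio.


7.2376

Stripping ratio = waste tonnage / ore tonnage
= 5269 / 728
= 7.2376


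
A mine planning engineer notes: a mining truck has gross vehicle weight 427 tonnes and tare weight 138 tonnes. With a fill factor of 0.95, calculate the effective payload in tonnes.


274.55 tonnes

Maximum payload = gross - tare
= 427 - 138 = 289 tonnes
Effective payload = max payload * fill factor
= 289 * 0.95
= 274.55 tonnes


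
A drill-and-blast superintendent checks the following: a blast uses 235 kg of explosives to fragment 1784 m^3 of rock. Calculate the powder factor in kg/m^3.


Powder factor = explosive mass / rock volume
= 235 / 1784
= 0.1317 kg/m^3

0.1317 kg/m^3


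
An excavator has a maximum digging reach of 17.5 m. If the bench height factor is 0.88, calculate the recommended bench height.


15.4 m

Bench height = reach * factor
= 17.5 * 0.88
= 15.4 m


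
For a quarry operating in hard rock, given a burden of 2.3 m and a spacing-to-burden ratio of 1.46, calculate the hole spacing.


Spacing = burden * ratio
= 2.3 * 1.46
= 3.358 m

3.358 m


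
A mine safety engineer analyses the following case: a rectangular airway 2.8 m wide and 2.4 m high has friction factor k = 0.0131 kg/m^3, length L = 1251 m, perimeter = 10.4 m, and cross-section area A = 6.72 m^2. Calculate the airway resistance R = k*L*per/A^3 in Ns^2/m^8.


0.5616 Ns^2/m^8

Compute the numerator:
k * L * per = 0.0131 * 1251 * 10.4
= 170.43624
Compute the denominator:
A^3 = 6.72^3 = 303.464448
Resistance:
R = 170.43624 / 303.464448
= 0.5616 Ns^2/m^8


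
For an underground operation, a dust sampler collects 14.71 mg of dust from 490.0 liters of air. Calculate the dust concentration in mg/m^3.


Convert liters to m^3: 1 m^3 = 1000 L
Concentration = mass / volume * 1000
= 14.71 / 490.0 * 1000
= 0.03002040816 * 1000
= 30.0204 mg/m^3

30.0204 mg/m^3


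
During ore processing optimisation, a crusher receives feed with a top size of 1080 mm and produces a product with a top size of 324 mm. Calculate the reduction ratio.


Reduction ratio = feed size / product size
= 1080 / 324
= 3.3333

3.3333


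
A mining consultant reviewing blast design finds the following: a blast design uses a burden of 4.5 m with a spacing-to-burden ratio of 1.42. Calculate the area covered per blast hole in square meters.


First, find the spacing:
Spacing = burden * ratio = 4.5 * 1.42
= 6.39 m
Then, calculate the area:
Area = burden * spacing = 4.5 * 6.39
= 28.755 m^2

28.755 m^2


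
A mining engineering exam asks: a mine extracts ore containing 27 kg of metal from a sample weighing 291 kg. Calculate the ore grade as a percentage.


Ore grade = (metal mass / ore mass) * 100
= (27 / 291) * 100
= 0.09278350515 * 100
= 9.2784%

9.2784%


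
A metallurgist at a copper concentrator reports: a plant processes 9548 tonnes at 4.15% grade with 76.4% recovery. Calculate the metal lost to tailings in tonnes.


Total metal in feed:
= 9548 * 4.15 / 100 = 396.242 tonnes
Metal recovered:
= 396.242 * 76.4 / 100 = 302.728888 tonnes
Metal lost to tailings:
= 396.242 - 302.728888
= 93.5131 tonnes

93.5131 tonnes


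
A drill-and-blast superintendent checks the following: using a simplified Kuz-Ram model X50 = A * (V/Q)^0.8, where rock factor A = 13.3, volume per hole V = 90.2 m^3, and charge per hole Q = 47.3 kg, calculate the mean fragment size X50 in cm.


Compute V/Q:
V/Q = 90.2 / 47.3 = 1.906976744
Raise to the power 0.8:
(V/Q)^0.8 = 1.906976744^0.8 = 1.676008888
Multiply by A:
X50 = 13.3 * 1.676008888
= 22.2909 cm

22.2909 cm


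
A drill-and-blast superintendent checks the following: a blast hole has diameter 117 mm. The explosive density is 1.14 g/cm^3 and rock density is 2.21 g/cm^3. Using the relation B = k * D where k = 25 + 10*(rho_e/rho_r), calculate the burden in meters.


First, compute k:
rho_e / rho_r = 1.14 / 2.21 = 0.5158371041
k = 25 + 10 * 0.5158371041 = 30.15837104
Then, compute burden:
B = k * D / 1000 = 30.15837104 * 117 / 1000
= 3528.529412 / 1000
= 3.5285 m

3.5285 m


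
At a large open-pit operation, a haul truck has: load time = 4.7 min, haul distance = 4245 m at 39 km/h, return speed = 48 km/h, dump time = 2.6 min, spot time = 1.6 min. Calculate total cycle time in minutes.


Convert haul speed to m/min: 39 * 1000/60 = 650 m/min
Haul time = 4245 / 650 = 6.530769231 min
Convert return speed to m/min: 48 * 1000/60 = 800 m/min
Return time = 4245 / 800 = 5.30625 min
Total cycle time:
= 4.7 + 6.530769231 + 2.6 + 5.30625 + 1.6
= 20.737 min

20.737 min


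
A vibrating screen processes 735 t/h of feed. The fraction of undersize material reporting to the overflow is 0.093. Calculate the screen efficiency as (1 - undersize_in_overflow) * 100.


90.7%

Screen efficiency = (1 - fraction of undersize in overflow) * 100
= (1 - 0.093) * 100
= 0.907 * 100
= 90.7%


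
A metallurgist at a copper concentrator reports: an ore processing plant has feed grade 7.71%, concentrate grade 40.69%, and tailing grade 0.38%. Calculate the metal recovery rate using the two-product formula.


Using the two-product formula:
R = 100 * c * (f - t) / (f * (c - t))
Numerator = 100 * 40.69 * (7.71 - 0.38)
= 100 * 40.69 * 7.33
= 29825.77
Denominator = 7.71 * (40.69 - 0.38)
= 7.71 * 40.31
= 310.7901
R = 29825.77 / 310.7901
= 95.9676%

95.9676%


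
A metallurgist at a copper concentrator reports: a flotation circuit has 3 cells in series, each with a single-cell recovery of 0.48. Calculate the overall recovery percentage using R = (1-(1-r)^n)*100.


85.9392%

Complement of single-cell recovery:
1 - r = 1 - 0.48 = 0.52
Raise to power n:
(1 - r)^3 = 0.52^3 = 0.140608
Overall recovery:
R = (1 - 0.140608) * 100
= 85.9392%


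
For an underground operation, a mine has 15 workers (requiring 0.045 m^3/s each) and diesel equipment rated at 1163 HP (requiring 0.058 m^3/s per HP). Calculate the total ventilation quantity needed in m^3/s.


68.129 m^3/s

Airflow for workers:
Q_people = 15 * 0.045 = 0.675 m^3/s
Airflow for diesel equipment:
Q_diesel = 1163 * 0.058 = 67.454 m^3/s
Total ventilation:
Q_total = 0.675 + 67.454
= 68.129 m^3/s


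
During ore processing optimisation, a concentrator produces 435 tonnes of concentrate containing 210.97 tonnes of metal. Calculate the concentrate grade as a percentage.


Grade = (metal in concentrate / concentrate mass) * 100
= (210.97 / 435) * 100
= 0.4849885057 * 100
= 48.4989%

48.4989%


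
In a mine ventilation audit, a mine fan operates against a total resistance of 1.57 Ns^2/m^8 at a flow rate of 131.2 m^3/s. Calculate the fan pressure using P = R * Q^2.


27025.1008 Pa

Compute Q^2:
Q^2 = 131.2^2 = 17213.44
Compute pressure:
P = R * Q^2 = 1.57 * 17213.44
= 27025.1008 Pa


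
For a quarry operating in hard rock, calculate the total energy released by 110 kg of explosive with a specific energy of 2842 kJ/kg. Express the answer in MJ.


312.62 MJ

Energy = mass * specific_energy / 1000
= 110 * 2842 / 1000
= 312620 / 1000
= 312.62 MJ


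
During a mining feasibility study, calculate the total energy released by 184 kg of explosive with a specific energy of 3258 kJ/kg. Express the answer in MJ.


599.472 MJ

Energy = mass * specific_energy / 1000
= 184 * 3258 / 1000
= 599472 / 1000
= 599.472 MJ


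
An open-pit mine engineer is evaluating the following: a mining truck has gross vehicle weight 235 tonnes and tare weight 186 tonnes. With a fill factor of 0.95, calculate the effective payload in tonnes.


46.55 tonnes

Maximum payload = gross - tare
= 235 - 186 = 49 tonnes
Effective payload = max payload * fill factor
= 49 * 0.95
= 46.55 tonnes


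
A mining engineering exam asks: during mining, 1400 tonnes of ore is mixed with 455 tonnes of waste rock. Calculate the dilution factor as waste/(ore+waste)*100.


24.5283%

Total material = ore + waste
= 1400 + 455 = 1855 tonnes
Dilution = waste / total * 100
= 455 / 1855 * 100
= 0.2452830189 * 100
= 24.5283%


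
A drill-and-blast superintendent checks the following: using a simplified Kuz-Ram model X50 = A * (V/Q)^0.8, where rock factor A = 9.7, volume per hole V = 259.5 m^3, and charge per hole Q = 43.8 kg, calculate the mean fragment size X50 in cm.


40.2626 cm

Compute V/Q:
V/Q = 259.5 / 43.8 = 5.924657534
Raise to the power 0.8:
(V/Q)^0.8 = 5.924657534^0.8 = 4.150788467
Multiply by A:
X50 = 9.7 * 4.150788467
= 40.2626 cm


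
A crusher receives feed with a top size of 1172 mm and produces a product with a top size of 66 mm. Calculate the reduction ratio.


Reduction ratio = feed size / product size
= 1172 / 66
= 17.7576

17.7576


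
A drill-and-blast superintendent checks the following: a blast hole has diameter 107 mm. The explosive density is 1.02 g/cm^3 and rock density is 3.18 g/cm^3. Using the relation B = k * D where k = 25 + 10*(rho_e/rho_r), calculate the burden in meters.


3.0182 m

First, compute k:
rho_e / rho_r = 1.02 / 3.18 = 0.320754717
k = 25 + 10 * 0.320754717 = 28.20754717
Then, compute burden:
B = k * D / 1000 = 28.20754717 * 107 / 1000
= 3018.207547 / 1000
= 3.0182 m


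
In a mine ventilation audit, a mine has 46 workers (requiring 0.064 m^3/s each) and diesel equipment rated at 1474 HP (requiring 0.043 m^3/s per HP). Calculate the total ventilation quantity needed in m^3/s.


66.326 m^3/s

Airflow for workers:
Q_people = 46 * 0.064 = 2.944 m^3/s
Airflow for diesel equipment:
Q_diesel = 1474 * 0.043 = 63.382 m^3/s
Total ventilation:
Q_total = 2.944 + 63.382
= 66.326 m^3/s


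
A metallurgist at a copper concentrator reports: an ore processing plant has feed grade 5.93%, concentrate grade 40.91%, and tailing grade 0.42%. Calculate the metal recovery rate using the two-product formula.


93.8812%

Using the two-product formula:
R = 100 * c * (f - t) / (f * (c - t))
Numerator = 100 * 40.91 * (5.93 - 0.42)
= 100 * 40.91 * 5.51
= 22541.41
Denominator = 5.93 * (40.91 - 0.42)
= 5.93 * 40.49
= 240.1057
R = 22541.41 / 240.1057
= 93.8812%


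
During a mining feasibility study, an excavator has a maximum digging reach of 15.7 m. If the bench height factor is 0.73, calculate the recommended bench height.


Bench height = reach * factor
= 15.7 * 0.73
= 11.461 m

11.461 m


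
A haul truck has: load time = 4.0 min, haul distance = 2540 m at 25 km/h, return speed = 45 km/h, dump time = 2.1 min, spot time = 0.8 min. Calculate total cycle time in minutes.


Convert haul speed to m/min: 25 * 1000/60 = 416.6666667 m/min
Haul time = 2540 / 416.6666667 = 6.096 min
Convert return speed to m/min: 45 * 1000/60 = 750 m/min
Return time = 2540 / 750 = 3.386666667 min
Total cycle time:
= 4.0 + 6.096 + 2.1 + 3.386666667 + 0.8
= 16.3827 min

16.3827 min


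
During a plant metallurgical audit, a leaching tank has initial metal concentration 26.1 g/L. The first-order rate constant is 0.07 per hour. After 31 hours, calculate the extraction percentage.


88.5822%

Compute the exponent:
-k * t = -0.07 * 31 = -2.17
Remaining concentration:
C = 26.1 * exp(-2.17)
= 26.1 * 0.1141776169
= 2.980035801 g/L
Extracted = 26.1 - 2.980035801 = 23.1199642 g/L
Extraction % = 23.1199642 / 26.1 * 100
= 88.5822%


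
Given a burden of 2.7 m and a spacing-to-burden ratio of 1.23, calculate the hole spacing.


Spacing = burden * ratio
= 2.7 * 1.23
= 3.321 m

3.321 m


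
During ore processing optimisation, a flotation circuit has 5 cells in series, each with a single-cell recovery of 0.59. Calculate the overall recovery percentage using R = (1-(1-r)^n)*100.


98.8414%

Complement of single-cell recovery:
1 - r = 1 - 0.59 = 0.41
Raise to power n:
(1 - r)^5 = 0.41^5 = 0.0115856201
Overall recovery:
R = (1 - 0.0115856201) * 100
= 98.8414%


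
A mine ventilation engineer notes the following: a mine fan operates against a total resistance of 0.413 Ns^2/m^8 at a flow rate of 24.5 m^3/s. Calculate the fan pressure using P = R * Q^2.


247.9033 Pa

Compute Q^2:
Q^2 = 24.5^2 = 600.25
Compute pressure:
P = R * Q^2 = 0.413 * 600.25
= 247.9033 Pa


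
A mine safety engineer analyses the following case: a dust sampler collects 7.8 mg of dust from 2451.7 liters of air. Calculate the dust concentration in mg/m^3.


3.1815 mg/m^3

Convert liters to m^3: 1 m^3 = 1000 L
Concentration = mass / volume * 1000
= 7.8 / 2451.7 * 1000
= 0.003181465922 * 1000
= 3.1815 mg/m^3


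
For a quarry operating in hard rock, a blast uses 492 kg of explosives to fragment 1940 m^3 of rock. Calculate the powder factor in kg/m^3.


Powder factor = explosive mass / rock volume
= 492 / 1940
= 0.2536 kg/m^3

0.2536 kg/m^3


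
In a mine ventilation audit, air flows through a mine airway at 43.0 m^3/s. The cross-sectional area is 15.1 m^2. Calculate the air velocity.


2.8477 m/s

Velocity = flow rate / cross-sectional area
= 43.0 / 15.1
= 2.8477 m/s


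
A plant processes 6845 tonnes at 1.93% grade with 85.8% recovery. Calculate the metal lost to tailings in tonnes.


18.7594 tonnes

Total metal in feed:
= 6845 * 1.93 / 100 = 132.1085 tonnes
Metal recovered:
= 132.1085 * 85.8 / 100 = 113.349093 tonnes
Metal lost to tailings:
= 132.1085 - 113.349093
= 18.7594 tonnes


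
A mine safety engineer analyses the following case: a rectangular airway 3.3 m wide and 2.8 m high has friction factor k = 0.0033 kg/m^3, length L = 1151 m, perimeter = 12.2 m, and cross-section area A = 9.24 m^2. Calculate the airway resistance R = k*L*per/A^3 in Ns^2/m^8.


0.0587 Ns^2/m^8

Compute the numerator:
k * L * per = 0.0033 * 1151 * 12.2
= 46.33926
Compute the denominator:
A^3 = 9.24^3 = 788.889024
Resistance:
R = 46.33926 / 788.889024
= 0.0587 Ns^2/m^8


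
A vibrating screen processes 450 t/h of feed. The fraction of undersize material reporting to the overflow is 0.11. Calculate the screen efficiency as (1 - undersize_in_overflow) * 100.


89.0%

Screen efficiency = (1 - fraction of undersize in overflow) * 100
= (1 - 0.11) * 100
= 0.89 * 100
= 89.0%


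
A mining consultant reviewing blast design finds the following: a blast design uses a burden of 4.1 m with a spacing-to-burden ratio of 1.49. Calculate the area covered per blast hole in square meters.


First, find the spacing:
Spacing = burden * ratio = 4.1 * 1.49
= 6.109 m
Then, calculate the area:
Area = burden * spacing = 4.1 * 6.109
= 25.0469 m^2

25.0469 m^2


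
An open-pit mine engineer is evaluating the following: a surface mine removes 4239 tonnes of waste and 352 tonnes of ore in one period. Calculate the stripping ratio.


12.0426

Stripping ratio = waste tonnage / ore tonnage
= 4239 / 352
= 12.0426


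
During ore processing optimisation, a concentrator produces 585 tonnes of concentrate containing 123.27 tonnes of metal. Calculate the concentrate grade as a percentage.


21.0718%

Grade = (metal in concentrate / concentrate mass) * 100
= (123.27 / 585) * 100
= 0.2107179487 * 100
= 21.0718%


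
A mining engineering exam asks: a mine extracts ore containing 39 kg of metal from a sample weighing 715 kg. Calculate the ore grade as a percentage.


5.4545%

Ore grade = (metal mass / ore mass) * 100
= (39 / 715) * 100
= 0.05454545455 * 100
= 5.4545%


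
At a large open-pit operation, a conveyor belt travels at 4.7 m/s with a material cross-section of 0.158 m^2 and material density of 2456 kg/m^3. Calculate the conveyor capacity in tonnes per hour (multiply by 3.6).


6565.7722 t/h

Volumetric flow = speed * area
= 4.7 * 0.158 = 0.7426 m^3/s
Mass flow = volumetric * density
= 0.7426 * 2456 = 1823.8256 kg/s
Convert to t/h: multiply by 3.6
Capacity = 1823.8256 * 3.6
= 6565.7722 t/h


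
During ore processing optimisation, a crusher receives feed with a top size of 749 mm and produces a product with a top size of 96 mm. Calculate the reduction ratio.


Reduction ratio = feed size / product size
= 749 / 96
= 7.8021

7.8021


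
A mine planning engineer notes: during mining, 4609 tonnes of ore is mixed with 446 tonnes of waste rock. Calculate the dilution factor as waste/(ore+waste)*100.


Total material = ore + waste
= 4609 + 446 = 5055 tonnes
Dilution = waste / total * 100
= 446 / 5055 * 100
= 0.08822947577 * 100
= 8.8229%

8.8229%


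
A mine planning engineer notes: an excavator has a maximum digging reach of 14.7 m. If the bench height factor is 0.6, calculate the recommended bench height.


8.82 m

Bench height = reach * factor
= 14.7 * 0.6
= 8.82 m


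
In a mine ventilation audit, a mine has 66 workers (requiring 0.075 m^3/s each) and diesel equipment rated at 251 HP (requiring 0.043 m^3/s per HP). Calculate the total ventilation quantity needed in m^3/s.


15.743 m^3/s

Airflow for workers:
Q_people = 66 * 0.075 = 4.95 m^3/s
Airflow for diesel equipment:
Q_diesel = 251 * 0.043 = 10.793 m^3/s
Total ventilation:
Q_total = 4.95 + 10.793
= 15.743 m^3/s
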